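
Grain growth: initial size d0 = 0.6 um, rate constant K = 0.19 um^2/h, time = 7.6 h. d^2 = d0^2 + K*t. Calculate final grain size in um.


d^2 = 0.6^2 + 0.19*7.6 = 1.804
d = sqrt(1.804) = 1.34 um

1.34


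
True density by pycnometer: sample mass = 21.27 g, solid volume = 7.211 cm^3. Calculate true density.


TD = 21.27 / 7.211 = 2.95 g/cm^3

2.95


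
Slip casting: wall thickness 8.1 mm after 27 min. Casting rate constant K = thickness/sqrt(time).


K = 8.1 / sqrt(27) = 8.1 / 5.1962 = 1.559 mm/min^0.5

1.559


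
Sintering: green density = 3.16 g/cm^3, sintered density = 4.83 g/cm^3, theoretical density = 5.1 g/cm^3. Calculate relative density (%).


Relative = 4.83 / 5.1 * 100 = 94.7%

94.7


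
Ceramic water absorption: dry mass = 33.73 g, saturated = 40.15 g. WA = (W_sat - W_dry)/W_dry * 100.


WA = (40.15 - 33.73) / 33.73 * 100 = 19.03%

19.03


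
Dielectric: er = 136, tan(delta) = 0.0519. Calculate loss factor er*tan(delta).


Loss = 136 * 0.0519 = 7.058

7.058


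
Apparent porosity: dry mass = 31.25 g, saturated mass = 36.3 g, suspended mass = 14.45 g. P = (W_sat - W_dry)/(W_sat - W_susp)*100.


P = (36.3 - 31.25) / (36.3 - 14.45) * 100 = 5.05 / 21.85 * 100 = 23.1%

23.1


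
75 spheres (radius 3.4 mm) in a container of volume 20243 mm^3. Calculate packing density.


V_sphere = 4/3*pi*3.4^3 = 164.6362 mm^3
Total V = 75*164.6362 = 12347.715 mm^3
PD = 12347.715 / 20243 = 0.61

0.61


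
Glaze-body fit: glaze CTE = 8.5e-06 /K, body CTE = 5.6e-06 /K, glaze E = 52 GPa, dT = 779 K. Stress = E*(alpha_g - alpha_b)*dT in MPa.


Stress = 52*1000*(8.5e-06 - 5.6e-06)*779 = 117.5 MPa

117.5


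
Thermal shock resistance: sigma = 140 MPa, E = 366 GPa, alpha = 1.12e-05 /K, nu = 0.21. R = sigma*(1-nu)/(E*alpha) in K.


R = 140*(1-0.21)/(366*1000*1.12e-05) = 27 K

27


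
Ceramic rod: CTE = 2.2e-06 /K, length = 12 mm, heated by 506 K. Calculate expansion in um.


dL = 2.2e-06 * 12 * 506 * 1000 = 13.358 um

13.358


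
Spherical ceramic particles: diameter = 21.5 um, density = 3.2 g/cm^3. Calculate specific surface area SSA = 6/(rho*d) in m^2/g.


SSA = 6 / (3.2 * 21.5) = 0.087 m^2/g

0.087


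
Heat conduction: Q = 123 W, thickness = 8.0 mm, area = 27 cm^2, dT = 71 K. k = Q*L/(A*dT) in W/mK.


k = 123*8.0/1000/(27/10000*71) = 5.13 W/mK

5.13


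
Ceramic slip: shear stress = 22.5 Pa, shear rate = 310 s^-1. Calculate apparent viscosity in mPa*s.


eta = tau/gamma * 1000 = 22.5/310 * 1000 = 72.6 mPa*s

72.6


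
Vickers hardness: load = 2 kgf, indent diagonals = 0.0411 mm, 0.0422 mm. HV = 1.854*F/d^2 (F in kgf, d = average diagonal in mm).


d_avg = (0.0411+0.0422)/2 = 0.04165 mm
HV = 1.854*2/0.04165^2 = 2138

2138


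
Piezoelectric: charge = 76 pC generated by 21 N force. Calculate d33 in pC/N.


d33 = 76 / 21 = 3.6 pC/N

3.6


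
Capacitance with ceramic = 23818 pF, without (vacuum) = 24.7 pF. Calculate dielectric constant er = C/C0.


er = 23818 / 24.7 = 964.29

964.29


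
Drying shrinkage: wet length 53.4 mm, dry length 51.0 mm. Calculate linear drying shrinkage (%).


DS = (53.4 - 51.0) / 53.4 * 100 = 4.49%

4.49


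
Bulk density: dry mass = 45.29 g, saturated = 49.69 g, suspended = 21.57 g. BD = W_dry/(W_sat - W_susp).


BD = 45.29 / (49.69 - 21.57) = 45.29 / 28.12 = 1.611 g/cm^3

1.611


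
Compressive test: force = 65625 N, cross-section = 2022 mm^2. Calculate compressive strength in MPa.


CS = 65625 / 2022 = 32.5 MPa

32.5


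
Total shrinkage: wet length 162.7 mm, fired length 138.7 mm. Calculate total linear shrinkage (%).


TS = (162.7 - 138.7) / 162.7 * 100 = 14.75%

14.75


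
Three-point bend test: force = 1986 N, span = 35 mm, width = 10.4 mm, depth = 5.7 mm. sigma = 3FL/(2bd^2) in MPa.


sigma = 3*1986*35/(2*10.4*5.7^2) = 308.6 MPa

308.6


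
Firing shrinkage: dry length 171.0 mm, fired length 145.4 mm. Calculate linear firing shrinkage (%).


FS = (171.0 - 145.4) / 171.0 * 100 = 14.97%

14.97


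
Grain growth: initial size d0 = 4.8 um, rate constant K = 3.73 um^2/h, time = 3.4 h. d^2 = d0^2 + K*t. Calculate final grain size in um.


d^2 = 4.8^2 + 3.73*3.4 = 35.722
d = sqrt(35.722) = 5.98 um

5.98


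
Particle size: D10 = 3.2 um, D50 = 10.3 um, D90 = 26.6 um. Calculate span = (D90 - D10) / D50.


Span = (26.6 - 3.2) / 10.3 = 23.4 / 10.3 = 2.272

2.272


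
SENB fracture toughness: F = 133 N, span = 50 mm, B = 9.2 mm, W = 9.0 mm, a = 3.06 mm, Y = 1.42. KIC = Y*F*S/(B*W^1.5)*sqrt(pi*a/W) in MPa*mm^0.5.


KIC = 1.42*133*50/(9.2*9.0^1.5)*sqrt(pi*3.06/9.0) = 39.29

39.29


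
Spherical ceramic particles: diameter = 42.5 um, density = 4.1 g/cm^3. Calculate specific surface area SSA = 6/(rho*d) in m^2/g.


SSA = 6 / (4.1 * 42.5) = 0.034 m^2/g

0.034


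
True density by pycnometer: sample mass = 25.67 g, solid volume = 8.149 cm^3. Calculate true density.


TD = 25.67 / 8.149 = 3.15 g/cm^3

3.15


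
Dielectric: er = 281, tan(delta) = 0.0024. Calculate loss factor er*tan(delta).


Loss = 281 * 0.0024 = 0.674

0.674


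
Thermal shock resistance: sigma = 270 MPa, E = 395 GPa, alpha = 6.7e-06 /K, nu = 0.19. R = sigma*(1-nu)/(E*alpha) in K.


R = 270*(1-0.19)/(395*1000*6.7e-06) = 83 K

83


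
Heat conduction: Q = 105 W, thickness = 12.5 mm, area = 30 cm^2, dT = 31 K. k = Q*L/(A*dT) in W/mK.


k = 105*12.5/1000/(30/10000*31) = 14.11 W/mK

14.11


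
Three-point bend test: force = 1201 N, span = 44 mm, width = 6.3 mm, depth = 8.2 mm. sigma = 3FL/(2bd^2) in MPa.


sigma = 3*1201*44/(2*6.3*8.2^2) = 187.1 MPa

187.1


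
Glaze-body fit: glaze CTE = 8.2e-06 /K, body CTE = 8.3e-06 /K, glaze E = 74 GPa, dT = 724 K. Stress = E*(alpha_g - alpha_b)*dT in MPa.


Stress = 74*1000*(8.2e-06 - 8.3e-06)*724 = -5.4 MPa

-5.4


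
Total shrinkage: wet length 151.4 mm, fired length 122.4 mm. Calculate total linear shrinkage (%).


TS = (151.4 - 122.4) / 151.4 * 100 = 19.15%

19.15


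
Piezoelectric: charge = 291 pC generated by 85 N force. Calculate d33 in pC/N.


d33 = 291 / 85 = 3.4 pC/N

3.4


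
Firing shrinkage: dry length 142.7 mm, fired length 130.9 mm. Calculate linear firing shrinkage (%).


FS = (142.7 - 130.9) / 142.7 * 100 = 8.27%

8.27


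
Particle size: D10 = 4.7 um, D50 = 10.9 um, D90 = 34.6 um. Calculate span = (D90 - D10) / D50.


Span = (34.6 - 4.7) / 10.9 = 29.9 / 10.9 = 2.743

2.743


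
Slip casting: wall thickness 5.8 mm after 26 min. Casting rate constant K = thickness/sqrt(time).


K = 5.8 / sqrt(26) = 5.8 / 5.099 = 1.137 mm/min^0.5

1.137


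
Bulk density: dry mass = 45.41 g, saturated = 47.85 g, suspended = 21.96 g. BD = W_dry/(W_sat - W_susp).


BD = 45.41 / (47.85 - 21.96) = 45.41 / 25.89 = 1.754 g/cm^3

1.754


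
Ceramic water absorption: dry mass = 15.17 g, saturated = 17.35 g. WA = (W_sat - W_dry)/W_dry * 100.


WA = (17.35 - 15.17) / 15.17 * 100 = 14.37%

14.37


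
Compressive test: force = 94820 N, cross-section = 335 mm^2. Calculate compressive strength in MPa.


CS = 94820 / 335 = 283.0 MPa

283.0


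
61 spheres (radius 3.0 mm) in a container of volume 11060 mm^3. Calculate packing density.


V_sphere = 4/3*pi*3.0^3 = 113.0973 mm^3
Total V = 61*113.0973 = 6898.9353 mm^3
PD = 6898.9353 / 11060 = 0.624

0.624


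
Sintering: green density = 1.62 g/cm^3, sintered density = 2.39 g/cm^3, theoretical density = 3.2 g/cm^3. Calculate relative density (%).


Relative = 2.39 / 3.2 * 100 = 74.7%

74.7


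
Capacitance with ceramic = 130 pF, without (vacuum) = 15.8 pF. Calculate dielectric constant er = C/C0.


er = 130 / 15.8 = 8.23

8.23


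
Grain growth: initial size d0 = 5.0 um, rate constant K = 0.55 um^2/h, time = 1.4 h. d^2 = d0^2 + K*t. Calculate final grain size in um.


d^2 = 5.0^2 + 0.55*1.4 = 25.77
d = sqrt(25.77) = 5.08 um

5.08


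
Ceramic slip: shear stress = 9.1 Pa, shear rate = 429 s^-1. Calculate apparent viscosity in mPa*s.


eta = tau/gamma * 1000 = 9.1/429 * 1000 = 21.2 mPa*s

21.2


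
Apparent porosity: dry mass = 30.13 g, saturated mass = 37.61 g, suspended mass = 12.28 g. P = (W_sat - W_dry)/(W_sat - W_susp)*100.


P = (37.61 - 30.13) / (37.61 - 12.28) * 100 = 7.48 / 25.33 * 100 = 29.5%

29.5


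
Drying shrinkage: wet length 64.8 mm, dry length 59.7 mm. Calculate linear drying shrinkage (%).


DS = (64.8 - 59.7) / 64.8 * 100 = 7.87%

7.87


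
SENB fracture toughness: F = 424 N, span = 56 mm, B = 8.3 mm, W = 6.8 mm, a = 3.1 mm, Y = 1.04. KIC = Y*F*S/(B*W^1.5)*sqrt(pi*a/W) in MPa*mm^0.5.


KIC = 1.04*424*56/(8.3*6.8^1.5)*sqrt(pi*3.1/6.8) = 200.79

200.79


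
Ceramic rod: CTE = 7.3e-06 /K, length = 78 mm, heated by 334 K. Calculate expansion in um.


dL = 7.3e-06 * 78 * 334 * 1000 = 190.18 um

190.18


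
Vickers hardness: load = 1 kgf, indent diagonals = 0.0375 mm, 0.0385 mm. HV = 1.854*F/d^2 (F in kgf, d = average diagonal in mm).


d_avg = (0.0375+0.0385)/2 = 0.038 mm
HV = 1.854*1/0.038^2 = 1284

1284


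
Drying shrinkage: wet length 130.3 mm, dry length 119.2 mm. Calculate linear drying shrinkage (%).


DS = (130.3 - 119.2) / 130.3 * 100 = 8.52%

8.52


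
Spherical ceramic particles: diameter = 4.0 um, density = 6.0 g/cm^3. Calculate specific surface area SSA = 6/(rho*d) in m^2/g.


SSA = 6 / (6.0 * 4.0) = 0.25 m^2/g

0.25


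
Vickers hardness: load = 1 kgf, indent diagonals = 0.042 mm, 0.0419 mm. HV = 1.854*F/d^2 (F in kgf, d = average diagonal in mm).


d_avg = (0.042+0.0419)/2 = 0.04195 mm
HV = 1.854*1/0.04195^2 = 1054

1054


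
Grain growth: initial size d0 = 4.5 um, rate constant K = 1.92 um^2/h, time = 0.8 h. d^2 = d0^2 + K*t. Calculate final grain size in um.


d^2 = 4.5^2 + 1.92*0.8 = 21.786
d = sqrt(21.786) = 4.67 um

4.67


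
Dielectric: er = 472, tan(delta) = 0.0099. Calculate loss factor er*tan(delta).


Loss = 472 * 0.0099 = 4.673

4.673


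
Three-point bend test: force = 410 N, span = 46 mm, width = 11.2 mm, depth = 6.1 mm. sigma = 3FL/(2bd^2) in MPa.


sigma = 3*410*46/(2*11.2*6.1^2) = 67.9 MPa

67.9


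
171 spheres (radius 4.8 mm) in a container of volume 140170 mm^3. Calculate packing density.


V_sphere = 4/3*pi*4.8^3 = 463.2467 mm^3
Total V = 171*463.2467 = 79215.1857 mm^3
PD = 79215.1857 / 140170 = 0.565

0.565


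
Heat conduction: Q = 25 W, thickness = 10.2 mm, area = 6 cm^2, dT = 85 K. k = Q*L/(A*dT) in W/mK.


k = 25*10.2/1000/(6/10000*85) = 5.0 W/mK

5.0


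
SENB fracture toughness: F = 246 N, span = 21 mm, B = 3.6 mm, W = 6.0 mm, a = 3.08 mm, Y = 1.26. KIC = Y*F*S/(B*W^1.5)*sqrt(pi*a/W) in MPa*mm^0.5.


KIC = 1.26*246*21/(3.6*6.0^1.5)*sqrt(pi*3.08/6.0) = 156.23

156.23


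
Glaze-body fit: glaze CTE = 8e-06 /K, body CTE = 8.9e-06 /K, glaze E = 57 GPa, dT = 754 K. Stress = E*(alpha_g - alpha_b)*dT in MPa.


Stress = 57*1000*(8e-06 - 8.9e-06)*754 = -38.7 MPa

-38.7


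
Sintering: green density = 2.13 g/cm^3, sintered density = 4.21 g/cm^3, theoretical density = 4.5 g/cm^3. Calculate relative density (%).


Relative = 4.21 / 4.5 * 100 = 93.6%

93.6


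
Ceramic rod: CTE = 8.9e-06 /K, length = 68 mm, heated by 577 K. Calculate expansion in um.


dL = 8.9e-06 * 68 * 577 * 1000 = 349.2 um

349.2


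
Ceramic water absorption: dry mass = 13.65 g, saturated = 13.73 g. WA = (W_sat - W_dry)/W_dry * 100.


WA = (13.73 - 13.65) / 13.65 * 100 = 0.59%

0.59


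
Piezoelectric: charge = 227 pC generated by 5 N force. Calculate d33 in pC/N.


d33 = 227 / 5 = 45.4 pC/N

45.4


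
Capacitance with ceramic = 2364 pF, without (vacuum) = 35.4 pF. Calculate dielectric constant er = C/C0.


er = 2364 / 35.4 = 66.78

66.78


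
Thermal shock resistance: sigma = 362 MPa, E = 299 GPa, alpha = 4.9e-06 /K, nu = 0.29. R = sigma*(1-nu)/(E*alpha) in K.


R = 362*(1-0.29)/(299*1000*4.9e-06) = 175 K

175


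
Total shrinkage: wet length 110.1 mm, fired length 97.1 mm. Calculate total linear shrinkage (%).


TS = (110.1 - 97.1) / 110.1 * 100 = 11.81%

11.81


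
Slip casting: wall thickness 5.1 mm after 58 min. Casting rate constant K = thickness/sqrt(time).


K = 5.1 / sqrt(58) = 5.1 / 7.6158 = 0.67 mm/min^0.5

0.67


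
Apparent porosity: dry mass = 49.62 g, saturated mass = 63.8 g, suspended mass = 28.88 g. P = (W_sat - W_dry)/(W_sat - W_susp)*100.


P = (63.8 - 49.62) / (63.8 - 28.88) * 100 = 14.18 / 34.92 * 100 = 40.6%

40.6


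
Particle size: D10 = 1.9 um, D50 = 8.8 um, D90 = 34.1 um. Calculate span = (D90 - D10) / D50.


Span = (34.1 - 1.9) / 8.8 = 32.2 / 8.8 = 3.659

3.659


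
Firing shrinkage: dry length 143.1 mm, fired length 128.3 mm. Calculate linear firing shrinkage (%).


FS = (143.1 - 128.3) / 143.1 * 100 = 10.34%

10.34


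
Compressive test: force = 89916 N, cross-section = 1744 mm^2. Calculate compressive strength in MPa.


CS = 89916 / 1744 = 51.6 MPa

51.6


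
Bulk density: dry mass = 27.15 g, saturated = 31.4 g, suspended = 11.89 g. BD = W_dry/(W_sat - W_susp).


BD = 27.15 / (31.4 - 11.89) = 27.15 / 19.51 = 1.392 g/cm^3

1.392


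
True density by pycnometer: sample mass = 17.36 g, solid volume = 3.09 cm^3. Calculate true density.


TD = 17.36 / 3.09 = 5.618 g/cm^3

5.618


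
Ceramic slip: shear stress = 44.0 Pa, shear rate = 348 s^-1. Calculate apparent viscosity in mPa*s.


eta = tau/gamma * 1000 = 44.0/348 * 1000 = 126.4 mPa*s

126.4


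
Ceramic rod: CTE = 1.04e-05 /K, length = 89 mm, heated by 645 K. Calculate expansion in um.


dL = 1.04e-05 * 89 * 645 * 1000 = 597.012 um

597.012


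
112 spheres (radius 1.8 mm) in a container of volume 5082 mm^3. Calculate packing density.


V_sphere = 4/3*pi*1.8^3 = 24.429 mm^3
Total V = 112*24.429 = 2736.048 mm^3
PD = 2736.048 / 5082 = 0.538

0.538


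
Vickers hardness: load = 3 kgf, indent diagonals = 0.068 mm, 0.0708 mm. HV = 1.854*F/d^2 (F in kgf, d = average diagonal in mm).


d_avg = (0.068+0.0708)/2 = 0.0694 mm
HV = 1.854*3/0.0694^2 = 1155

1155


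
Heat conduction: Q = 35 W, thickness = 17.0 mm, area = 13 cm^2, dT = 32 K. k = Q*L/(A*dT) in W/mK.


k = 35*17.0/1000/(13/10000*32) = 14.3 W/mK

14.3


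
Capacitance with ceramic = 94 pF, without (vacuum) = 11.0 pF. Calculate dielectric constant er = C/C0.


er = 94 / 11.0 = 8.55

8.55


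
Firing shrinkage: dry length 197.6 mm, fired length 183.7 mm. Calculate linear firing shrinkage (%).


FS = (197.6 - 183.7) / 197.6 * 100 = 7.03%

7.03


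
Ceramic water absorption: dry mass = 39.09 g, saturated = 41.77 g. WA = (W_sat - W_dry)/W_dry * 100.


WA = (41.77 - 39.09) / 39.09 * 100 = 6.86%

6.86


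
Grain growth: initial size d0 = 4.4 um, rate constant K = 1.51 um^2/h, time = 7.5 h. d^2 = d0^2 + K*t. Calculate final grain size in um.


d^2 = 4.4^2 + 1.51*7.5 = 30.685
d = sqrt(30.685) = 5.54 um

5.54


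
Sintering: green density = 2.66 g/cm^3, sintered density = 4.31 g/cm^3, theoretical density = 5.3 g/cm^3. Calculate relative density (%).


Relative = 4.31 / 5.3 * 100 = 81.3%

81.3


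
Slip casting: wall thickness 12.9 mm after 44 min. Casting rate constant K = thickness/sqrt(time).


K = 12.9 / sqrt(44) = 12.9 / 6.6332 = 1.945 mm/min^0.5

1.945


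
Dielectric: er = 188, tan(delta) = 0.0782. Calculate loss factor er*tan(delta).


Loss = 188 * 0.0782 = 14.702

14.702


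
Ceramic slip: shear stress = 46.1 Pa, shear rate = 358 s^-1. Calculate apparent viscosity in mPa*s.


eta = tau/gamma * 1000 = 46.1/358 * 1000 = 128.8 mPa*s

128.8


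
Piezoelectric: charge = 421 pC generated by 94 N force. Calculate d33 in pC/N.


d33 = 421 / 94 = 4.5 pC/N

4.5


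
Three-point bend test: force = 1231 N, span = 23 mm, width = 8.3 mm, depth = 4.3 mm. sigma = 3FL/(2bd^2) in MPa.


sigma = 3*1231*23/(2*8.3*4.3^2) = 276.7 MPa

276.7


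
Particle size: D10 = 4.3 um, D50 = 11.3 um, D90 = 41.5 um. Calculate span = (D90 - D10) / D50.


Span = (41.5 - 4.3) / 11.3 = 37.2 / 11.3 = 3.292

3.292


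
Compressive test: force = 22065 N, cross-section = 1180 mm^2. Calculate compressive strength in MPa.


CS = 22065 / 1180 = 18.7 MPa

18.7


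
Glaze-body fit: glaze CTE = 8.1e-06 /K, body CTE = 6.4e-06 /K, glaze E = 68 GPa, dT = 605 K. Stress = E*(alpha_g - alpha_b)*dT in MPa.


Stress = 68*1000*(8.1e-06 - 6.4e-06)*605 = 69.9 MPa

69.9


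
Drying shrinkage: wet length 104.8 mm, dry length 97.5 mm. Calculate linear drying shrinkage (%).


DS = (104.8 - 97.5) / 104.8 * 100 = 6.97%

6.97


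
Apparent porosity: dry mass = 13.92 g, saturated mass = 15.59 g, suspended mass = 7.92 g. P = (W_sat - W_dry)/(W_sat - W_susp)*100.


P = (15.59 - 13.92) / (15.59 - 7.92) * 100 = 1.67 / 7.67 * 100 = 21.8%

21.8


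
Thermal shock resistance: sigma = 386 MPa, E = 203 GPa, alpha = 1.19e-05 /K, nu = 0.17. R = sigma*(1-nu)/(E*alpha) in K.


R = 386*(1-0.17)/(203*1000*1.19e-05) = 133 K

133


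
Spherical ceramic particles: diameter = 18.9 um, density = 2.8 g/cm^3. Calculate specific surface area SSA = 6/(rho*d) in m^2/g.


SSA = 6 / (2.8 * 18.9) = 0.113 m^2/g

0.113


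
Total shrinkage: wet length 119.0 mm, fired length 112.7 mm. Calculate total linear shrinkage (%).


TS = (119.0 - 112.7) / 119.0 * 100 = 5.29%

5.29


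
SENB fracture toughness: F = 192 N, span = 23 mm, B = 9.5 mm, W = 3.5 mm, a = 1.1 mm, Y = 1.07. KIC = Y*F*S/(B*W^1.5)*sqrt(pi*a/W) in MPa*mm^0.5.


KIC = 1.07*192*23/(9.5*3.5^1.5)*sqrt(pi*1.1/3.5) = 75.48

75.48


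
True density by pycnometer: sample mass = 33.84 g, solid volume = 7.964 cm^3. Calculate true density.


TD = 33.84 / 7.964 = 4.249 g/cm^3

4.249


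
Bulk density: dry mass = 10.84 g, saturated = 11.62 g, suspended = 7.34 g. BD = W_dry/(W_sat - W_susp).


BD = 10.84 / (11.62 - 7.34) = 10.84 / 4.28 = 2.533 g/cm^3

2.533


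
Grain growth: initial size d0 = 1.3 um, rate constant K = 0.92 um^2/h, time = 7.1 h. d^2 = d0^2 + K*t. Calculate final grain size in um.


d^2 = 1.3^2 + 0.92*7.1 = 8.222
d = sqrt(8.222) = 2.87 um

2.87


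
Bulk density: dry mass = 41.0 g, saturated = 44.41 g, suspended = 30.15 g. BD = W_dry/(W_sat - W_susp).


BD = 41.0 / (44.41 - 30.15) = 41.0 / 14.26 = 2.875 g/cm^3

2.875


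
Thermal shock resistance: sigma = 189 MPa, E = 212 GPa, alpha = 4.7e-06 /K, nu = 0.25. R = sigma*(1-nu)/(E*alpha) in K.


R = 189*(1-0.25)/(212*1000*4.7e-06) = 142 K

142


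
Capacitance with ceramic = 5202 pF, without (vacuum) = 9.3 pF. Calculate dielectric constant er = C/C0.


er = 5202 / 9.3 = 559.35

559.35


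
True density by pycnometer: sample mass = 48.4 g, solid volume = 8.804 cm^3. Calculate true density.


TD = 48.4 / 8.804 = 5.498 g/cm^3

5.498


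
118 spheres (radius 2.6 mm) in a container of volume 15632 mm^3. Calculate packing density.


V_sphere = 4/3*pi*2.6^3 = 73.6222 mm^3
Total V = 118*73.6222 = 8687.4196 mm^3
PD = 8687.4196 / 15632 = 0.556

0.556


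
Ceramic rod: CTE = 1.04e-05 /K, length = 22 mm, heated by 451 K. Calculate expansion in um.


dL = 1.04e-05 * 22 * 451 * 1000 = 103.189 um

103.189


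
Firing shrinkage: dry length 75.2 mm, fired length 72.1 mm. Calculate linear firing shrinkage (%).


FS = (75.2 - 72.1) / 75.2 * 100 = 4.12%

4.12


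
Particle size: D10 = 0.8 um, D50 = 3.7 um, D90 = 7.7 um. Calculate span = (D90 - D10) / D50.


Span = (7.7 - 0.8) / 3.7 = 6.9 / 3.7 = 1.865

1.865


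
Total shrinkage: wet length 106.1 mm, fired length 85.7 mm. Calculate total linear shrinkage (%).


TS = (106.1 - 85.7) / 106.1 * 100 = 19.23%

19.23


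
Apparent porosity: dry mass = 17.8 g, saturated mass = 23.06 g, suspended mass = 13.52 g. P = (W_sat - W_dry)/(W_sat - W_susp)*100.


P = (23.06 - 17.8) / (23.06 - 13.52) * 100 = 5.26 / 9.54 * 100 = 55.1%

55.1


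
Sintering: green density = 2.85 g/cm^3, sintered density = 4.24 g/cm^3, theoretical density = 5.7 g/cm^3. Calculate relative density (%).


Relative = 4.24 / 5.7 * 100 = 74.4%

74.4


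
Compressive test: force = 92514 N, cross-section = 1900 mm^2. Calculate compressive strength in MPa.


CS = 92514 / 1900 = 48.7 MPa

48.7


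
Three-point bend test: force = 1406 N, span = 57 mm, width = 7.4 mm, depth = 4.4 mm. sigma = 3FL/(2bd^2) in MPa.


sigma = 3*1406*57/(2*7.4*4.4^2) = 839.1 MPa

839.1


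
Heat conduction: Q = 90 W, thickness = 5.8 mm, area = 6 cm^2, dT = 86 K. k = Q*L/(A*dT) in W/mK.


k = 90*5.8/1000/(6/10000*86) = 10.12 W/mK

10.12


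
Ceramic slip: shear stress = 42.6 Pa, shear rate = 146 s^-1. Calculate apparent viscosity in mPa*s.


eta = tau/gamma * 1000 = 42.6/146 * 1000 = 291.8 mPa*s

291.8


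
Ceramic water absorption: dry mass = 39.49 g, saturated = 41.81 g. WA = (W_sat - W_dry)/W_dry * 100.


WA = (41.81 - 39.49) / 39.49 * 100 = 5.87%

5.87


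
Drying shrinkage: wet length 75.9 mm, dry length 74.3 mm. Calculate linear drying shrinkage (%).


DS = (75.9 - 74.3) / 75.9 * 100 = 2.11%

2.11


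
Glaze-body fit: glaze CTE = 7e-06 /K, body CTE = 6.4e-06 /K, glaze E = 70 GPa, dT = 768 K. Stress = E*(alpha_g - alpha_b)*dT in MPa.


Stress = 70*1000*(7e-06 - 6.4e-06)*768 = 32.3 MPa

32.3


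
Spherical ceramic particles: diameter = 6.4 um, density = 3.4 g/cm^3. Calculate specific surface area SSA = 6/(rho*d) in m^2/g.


SSA = 6 / (3.4 * 6.4) = 0.276 m^2/g

0.276


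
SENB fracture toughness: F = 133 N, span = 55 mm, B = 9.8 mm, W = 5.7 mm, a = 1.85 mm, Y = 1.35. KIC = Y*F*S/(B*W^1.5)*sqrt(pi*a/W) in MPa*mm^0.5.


KIC = 1.35*133*55/(9.8*5.7^1.5)*sqrt(pi*1.85/5.7) = 74.77

74.77


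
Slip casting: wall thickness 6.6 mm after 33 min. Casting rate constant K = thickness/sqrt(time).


K = 6.6 / sqrt(33) = 6.6 / 5.7446 = 1.149 mm/min^0.5

1.149


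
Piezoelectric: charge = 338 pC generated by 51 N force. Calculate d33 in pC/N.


d33 = 338 / 51 = 6.6 pC/N

6.6


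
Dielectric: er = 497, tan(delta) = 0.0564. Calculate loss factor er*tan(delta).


Loss = 497 * 0.0564 = 28.031

28.031


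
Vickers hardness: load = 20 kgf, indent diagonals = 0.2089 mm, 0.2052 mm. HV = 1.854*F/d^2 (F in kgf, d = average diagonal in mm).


d_avg = (0.2089+0.2052)/2 = 0.20705 mm
HV = 1.854*20/0.20705^2 = 865

865


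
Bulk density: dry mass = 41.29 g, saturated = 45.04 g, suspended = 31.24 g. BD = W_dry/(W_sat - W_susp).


BD = 41.29 / (45.04 - 31.24) = 41.29 / 13.8 = 2.992 g/cm^3

2.992


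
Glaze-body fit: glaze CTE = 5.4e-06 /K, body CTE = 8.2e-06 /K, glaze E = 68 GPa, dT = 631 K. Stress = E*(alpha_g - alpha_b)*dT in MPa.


Stress = 68*1000*(5.4e-06 - 8.2e-06)*631 = -120.1 MPa

-120.1


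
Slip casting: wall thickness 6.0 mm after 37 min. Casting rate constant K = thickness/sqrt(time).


K = 6.0 / sqrt(37) = 6.0 / 6.0828 = 0.986 mm/min^0.5

0.986


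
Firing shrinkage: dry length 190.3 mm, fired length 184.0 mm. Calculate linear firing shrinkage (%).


FS = (190.3 - 184.0) / 190.3 * 100 = 3.31%

3.31


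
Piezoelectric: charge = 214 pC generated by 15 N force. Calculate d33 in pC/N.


d33 = 214 / 15 = 14.3 pC/N

14.3


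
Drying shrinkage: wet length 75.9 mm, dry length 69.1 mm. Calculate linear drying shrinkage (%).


DS = (75.9 - 69.1) / 75.9 * 100 = 8.96%

8.96


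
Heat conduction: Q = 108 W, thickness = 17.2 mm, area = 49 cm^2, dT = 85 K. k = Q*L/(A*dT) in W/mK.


k = 108*17.2/1000/(49/10000*85) = 4.46 W/mK

4.46


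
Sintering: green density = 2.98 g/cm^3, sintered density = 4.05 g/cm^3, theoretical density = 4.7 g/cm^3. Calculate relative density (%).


Relative = 4.05 / 4.7 * 100 = 86.2%

86.2


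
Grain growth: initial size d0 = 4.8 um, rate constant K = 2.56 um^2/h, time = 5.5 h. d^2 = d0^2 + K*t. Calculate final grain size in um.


d^2 = 4.8^2 + 2.56*5.5 = 37.12
d = sqrt(37.12) = 6.09 um

6.09


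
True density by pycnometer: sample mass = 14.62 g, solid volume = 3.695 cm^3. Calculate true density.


TD = 14.62 / 3.695 = 3.957 g/cm^3

3.957


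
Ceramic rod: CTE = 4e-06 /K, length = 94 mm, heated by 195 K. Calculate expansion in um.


dL = 4e-06 * 94 * 195 * 1000 = 73.32 um

73.32


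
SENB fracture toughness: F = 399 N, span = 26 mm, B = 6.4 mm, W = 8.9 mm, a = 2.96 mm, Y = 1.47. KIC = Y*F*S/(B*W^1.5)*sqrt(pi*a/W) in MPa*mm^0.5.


KIC = 1.47*399*26/(6.4*8.9^1.5)*sqrt(pi*2.96/8.9) = 91.73

91.73


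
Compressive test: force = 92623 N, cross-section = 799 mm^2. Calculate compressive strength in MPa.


CS = 92623 / 799 = 115.9 MPa

115.9


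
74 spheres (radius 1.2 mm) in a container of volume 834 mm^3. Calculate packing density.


V_sphere = 4/3*pi*1.2^3 = 7.2382 mm^3
Total V = 74*7.2382 = 535.6268 mm^3
PD = 535.6268 / 834 = 0.642

0.642


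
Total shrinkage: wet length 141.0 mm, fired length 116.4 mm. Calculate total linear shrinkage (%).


TS = (141.0 - 116.4) / 141.0 * 100 = 17.45%

17.45


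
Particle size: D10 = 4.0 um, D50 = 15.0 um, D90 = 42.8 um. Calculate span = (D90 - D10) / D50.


Span = (42.8 - 4.0) / 15.0 = 38.8 / 15.0 = 2.587

2.587


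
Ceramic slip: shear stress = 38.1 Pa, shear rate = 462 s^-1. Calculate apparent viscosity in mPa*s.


eta = tau/gamma * 1000 = 38.1/462 * 1000 = 82.5 mPa*s

82.5


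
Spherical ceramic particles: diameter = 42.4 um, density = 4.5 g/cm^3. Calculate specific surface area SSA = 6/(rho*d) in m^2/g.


SSA = 6 / (4.5 * 42.4) = 0.031 m^2/g

0.031


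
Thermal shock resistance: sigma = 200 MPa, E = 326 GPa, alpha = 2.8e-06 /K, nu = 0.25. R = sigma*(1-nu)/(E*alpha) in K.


R = 200*(1-0.25)/(326*1000*2.8e-06) = 164 K

164


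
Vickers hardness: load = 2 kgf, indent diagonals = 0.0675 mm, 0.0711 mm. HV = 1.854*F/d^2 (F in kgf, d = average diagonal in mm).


d_avg = (0.0675+0.0711)/2 = 0.0693 mm
HV = 1.854*2/0.0693^2 = 772

772


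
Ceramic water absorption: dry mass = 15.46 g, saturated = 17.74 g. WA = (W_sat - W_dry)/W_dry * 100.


WA = (17.74 - 15.46) / 15.46 * 100 = 14.75%

14.75


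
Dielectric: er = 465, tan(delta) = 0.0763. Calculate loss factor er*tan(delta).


Loss = 465 * 0.0763 = 35.48

35.48


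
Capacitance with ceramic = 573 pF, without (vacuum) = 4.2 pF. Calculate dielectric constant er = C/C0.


er = 573 / 4.2 = 136.43

136.43


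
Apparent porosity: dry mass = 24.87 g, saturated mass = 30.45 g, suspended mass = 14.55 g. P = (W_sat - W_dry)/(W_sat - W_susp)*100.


P = (30.45 - 24.87) / (30.45 - 14.55) * 100 = 5.58 / 15.9 * 100 = 35.1%

35.1


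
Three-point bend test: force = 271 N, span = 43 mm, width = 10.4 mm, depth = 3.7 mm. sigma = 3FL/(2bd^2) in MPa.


sigma = 3*271*43/(2*10.4*3.7^2) = 122.8 MPa

122.8


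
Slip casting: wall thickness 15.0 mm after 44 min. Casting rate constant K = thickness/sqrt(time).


K = 15.0 / sqrt(44) = 15.0 / 6.6332 = 2.261 mm/min^0.5

2.261


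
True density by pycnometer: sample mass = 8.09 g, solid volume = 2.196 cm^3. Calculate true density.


TD = 8.09 / 2.196 = 3.684 g/cm^3

3.684


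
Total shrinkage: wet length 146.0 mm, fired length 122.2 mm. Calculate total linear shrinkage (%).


TS = (146.0 - 122.2) / 146.0 * 100 = 16.3%

16.3


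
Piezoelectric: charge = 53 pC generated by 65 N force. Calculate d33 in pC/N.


d33 = 53 / 65 = 0.8 pC/N

0.8


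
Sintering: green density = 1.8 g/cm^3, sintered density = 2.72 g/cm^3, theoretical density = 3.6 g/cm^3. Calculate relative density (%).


Relative = 2.72 / 3.6 * 100 = 75.6%

75.6


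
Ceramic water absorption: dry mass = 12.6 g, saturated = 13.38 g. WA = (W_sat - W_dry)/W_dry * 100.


WA = (13.38 - 12.6) / 12.6 * 100 = 6.19%

6.19


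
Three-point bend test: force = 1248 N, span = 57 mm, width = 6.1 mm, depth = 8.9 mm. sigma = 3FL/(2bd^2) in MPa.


sigma = 3*1248*57/(2*6.1*8.9^2) = 220.8 MPa

220.8


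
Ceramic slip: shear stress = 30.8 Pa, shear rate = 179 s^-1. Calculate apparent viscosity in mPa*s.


eta = tau/gamma * 1000 = 30.8/179 * 1000 = 172.1 mPa*s

172.1


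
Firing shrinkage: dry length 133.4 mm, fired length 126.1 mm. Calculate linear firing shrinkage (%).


FS = (133.4 - 126.1) / 133.4 * 100 = 5.47%

5.47


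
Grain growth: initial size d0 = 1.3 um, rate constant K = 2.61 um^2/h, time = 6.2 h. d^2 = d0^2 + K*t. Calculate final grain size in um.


d^2 = 1.3^2 + 2.61*6.2 = 17.872
d = sqrt(17.872) = 4.23 um

4.23


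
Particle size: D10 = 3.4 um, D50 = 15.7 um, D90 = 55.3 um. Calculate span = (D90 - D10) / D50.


Span = (55.3 - 3.4) / 15.7 = 51.9 / 15.7 = 3.306

3.306


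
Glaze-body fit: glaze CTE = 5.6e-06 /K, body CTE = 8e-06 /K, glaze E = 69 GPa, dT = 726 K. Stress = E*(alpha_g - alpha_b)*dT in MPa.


Stress = 69*1000*(5.6e-06 - 8e-06)*726 = -120.2 MPa

-120.2


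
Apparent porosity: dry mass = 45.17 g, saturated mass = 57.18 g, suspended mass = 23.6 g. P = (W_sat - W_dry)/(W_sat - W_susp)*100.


P = (57.18 - 45.17) / (57.18 - 23.6) * 100 = 12.01 / 33.58 * 100 = 35.8%

35.8


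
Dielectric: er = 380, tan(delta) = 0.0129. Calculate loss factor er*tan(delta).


Loss = 380 * 0.0129 = 4.902

4.902


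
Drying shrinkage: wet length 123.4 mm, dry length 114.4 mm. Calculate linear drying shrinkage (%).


DS = (123.4 - 114.4) / 123.4 * 100 = 7.29%

7.29


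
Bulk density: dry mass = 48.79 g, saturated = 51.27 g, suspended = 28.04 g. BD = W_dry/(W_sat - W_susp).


BD = 48.79 / (51.27 - 28.04) = 48.79 / 23.23 = 2.1 g/cm^3

2.1


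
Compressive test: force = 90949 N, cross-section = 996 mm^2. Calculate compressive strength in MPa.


CS = 90949 / 996 = 91.3 MPa

91.3


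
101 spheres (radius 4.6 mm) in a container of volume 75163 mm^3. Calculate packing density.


V_sphere = 4/3*pi*4.6^3 = 407.7201 mm^3
Total V = 101*407.7201 = 41179.7301 mm^3
PD = 41179.7301 / 75163 = 0.548

0.548


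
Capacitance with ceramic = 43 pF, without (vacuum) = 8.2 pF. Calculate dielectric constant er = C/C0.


er = 43 / 8.2 = 5.24

5.24


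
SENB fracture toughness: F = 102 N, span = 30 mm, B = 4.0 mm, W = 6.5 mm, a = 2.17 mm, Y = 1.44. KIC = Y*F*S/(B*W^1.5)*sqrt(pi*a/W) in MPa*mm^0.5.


KIC = 1.44*102*30/(4.0*6.5^1.5)*sqrt(pi*2.17/6.5) = 68.08

68.08


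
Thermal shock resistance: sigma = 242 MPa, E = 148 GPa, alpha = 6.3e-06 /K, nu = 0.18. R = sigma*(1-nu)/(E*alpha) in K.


R = 242*(1-0.18)/(148*1000*6.3e-06) = 213 K

213


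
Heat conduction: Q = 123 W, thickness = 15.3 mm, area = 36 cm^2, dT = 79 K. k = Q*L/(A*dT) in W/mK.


k = 123*15.3/1000/(36/10000*79) = 6.62 W/mK

6.62


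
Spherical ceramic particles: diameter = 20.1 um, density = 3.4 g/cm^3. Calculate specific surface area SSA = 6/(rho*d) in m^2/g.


SSA = 6 / (3.4 * 20.1) = 0.088 m^2/g

0.088


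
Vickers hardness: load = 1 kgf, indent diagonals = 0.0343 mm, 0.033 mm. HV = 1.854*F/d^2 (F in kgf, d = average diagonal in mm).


d_avg = (0.0343+0.033)/2 = 0.03365 mm
HV = 1.854*1/0.03365^2 = 1637

1637


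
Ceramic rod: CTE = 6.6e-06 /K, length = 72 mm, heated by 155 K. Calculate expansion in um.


dL = 6.6e-06 * 72 * 155 * 1000 = 73.656 um

73.656


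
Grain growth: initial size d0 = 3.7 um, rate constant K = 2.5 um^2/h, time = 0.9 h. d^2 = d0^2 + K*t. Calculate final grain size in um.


d^2 = 3.7^2 + 2.5*0.9 = 15.94
d = sqrt(15.94) = 3.99 um

3.99


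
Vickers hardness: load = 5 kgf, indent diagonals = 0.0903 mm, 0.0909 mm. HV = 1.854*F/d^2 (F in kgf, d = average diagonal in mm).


d_avg = (0.0903+0.0909)/2 = 0.0906 mm
HV = 1.854*5/0.0906^2 = 1129

1129


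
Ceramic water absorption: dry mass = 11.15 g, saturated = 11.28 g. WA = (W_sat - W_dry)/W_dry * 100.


WA = (11.28 - 11.15) / 11.15 * 100 = 1.17%

1.17


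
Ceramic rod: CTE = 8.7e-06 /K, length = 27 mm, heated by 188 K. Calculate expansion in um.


dL = 8.7e-06 * 27 * 188 * 1000 = 44.161 um

44.161


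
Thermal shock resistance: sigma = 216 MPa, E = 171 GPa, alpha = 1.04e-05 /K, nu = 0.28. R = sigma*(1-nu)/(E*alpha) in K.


R = 216*(1-0.28)/(171*1000*1.04e-05) = 87 K

87


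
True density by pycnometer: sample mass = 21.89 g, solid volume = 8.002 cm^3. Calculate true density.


TD = 21.89 / 8.002 = 2.736 g/cm^3

2.736


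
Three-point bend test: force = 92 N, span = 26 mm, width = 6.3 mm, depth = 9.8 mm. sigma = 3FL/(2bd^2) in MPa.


sigma = 3*92*26/(2*6.3*9.8^2) = 5.9 MPa

5.9


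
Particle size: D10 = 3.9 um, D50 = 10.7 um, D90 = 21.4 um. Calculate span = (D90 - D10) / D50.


Span = (21.4 - 3.9) / 10.7 = 17.5 / 10.7 = 1.636

1.636


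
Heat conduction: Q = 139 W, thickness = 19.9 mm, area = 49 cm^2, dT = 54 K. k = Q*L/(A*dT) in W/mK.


k = 139*19.9/1000/(49/10000*54) = 10.45 W/mK

10.45


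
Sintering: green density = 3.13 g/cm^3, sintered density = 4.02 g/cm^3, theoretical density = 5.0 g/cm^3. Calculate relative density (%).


Relative = 4.02 / 5.0 * 100 = 80.4%

80.4


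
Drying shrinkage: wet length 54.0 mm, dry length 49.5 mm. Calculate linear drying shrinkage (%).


DS = (54.0 - 49.5) / 54.0 * 100 = 8.33%

8.33


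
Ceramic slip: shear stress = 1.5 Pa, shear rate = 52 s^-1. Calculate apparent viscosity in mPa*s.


eta = tau/gamma * 1000 = 1.5/52 * 1000 = 28.8 mPa*s

28.8


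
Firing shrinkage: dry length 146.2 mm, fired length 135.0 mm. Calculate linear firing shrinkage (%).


FS = (146.2 - 135.0) / 146.2 * 100 = 7.66%

7.66


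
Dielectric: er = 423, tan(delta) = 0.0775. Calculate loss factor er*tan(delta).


Loss = 423 * 0.0775 = 32.783

32.783


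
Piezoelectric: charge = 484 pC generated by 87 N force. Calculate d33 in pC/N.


d33 = 484 / 87 = 5.6 pC/N

5.6


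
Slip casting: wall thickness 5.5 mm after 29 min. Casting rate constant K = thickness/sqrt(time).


K = 5.5 / sqrt(29) = 5.5 / 5.3852 = 1.021 mm/min^0.5

1.021


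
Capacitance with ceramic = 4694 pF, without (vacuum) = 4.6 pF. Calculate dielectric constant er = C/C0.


er = 4694 / 4.6 = 1020.43

1020.43


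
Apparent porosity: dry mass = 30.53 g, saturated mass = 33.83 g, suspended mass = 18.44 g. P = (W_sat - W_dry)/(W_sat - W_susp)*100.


P = (33.83 - 30.53) / (33.83 - 18.44) * 100 = 3.3 / 15.39 * 100 = 21.4%

21.4


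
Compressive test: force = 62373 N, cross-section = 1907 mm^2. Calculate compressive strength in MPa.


CS = 62373 / 1907 = 32.7 MPa

32.7


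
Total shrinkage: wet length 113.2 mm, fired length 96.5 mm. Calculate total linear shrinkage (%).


TS = (113.2 - 96.5) / 113.2 * 100 = 14.75%

14.75


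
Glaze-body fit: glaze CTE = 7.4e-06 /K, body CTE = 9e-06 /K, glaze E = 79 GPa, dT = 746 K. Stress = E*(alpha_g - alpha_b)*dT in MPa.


Stress = 79*1000*(7.4e-06 - 9e-06)*746 = -94.3 MPa

-94.3


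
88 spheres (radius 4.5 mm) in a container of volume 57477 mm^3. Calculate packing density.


V_sphere = 4/3*pi*4.5^3 = 381.7035 mm^3
Total V = 88*381.7035 = 33589.908 mm^3
PD = 33589.908 / 57477 = 0.584

0.584


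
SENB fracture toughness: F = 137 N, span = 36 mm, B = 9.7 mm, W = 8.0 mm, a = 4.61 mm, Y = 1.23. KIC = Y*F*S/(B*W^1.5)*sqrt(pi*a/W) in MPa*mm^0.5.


KIC = 1.23*137*36/(9.7*8.0^1.5)*sqrt(pi*4.61/8.0) = 37.19

37.19


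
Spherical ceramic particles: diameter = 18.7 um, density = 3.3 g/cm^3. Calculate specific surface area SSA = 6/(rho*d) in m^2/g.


SSA = 6 / (3.3 * 18.7) = 0.097 m^2/g

0.097


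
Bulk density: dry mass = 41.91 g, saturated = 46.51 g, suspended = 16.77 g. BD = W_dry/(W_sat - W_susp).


BD = 41.91 / (46.51 - 16.77) = 41.91 / 29.74 = 1.409 g/cm^3

1.409


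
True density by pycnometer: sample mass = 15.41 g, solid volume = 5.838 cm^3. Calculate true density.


TD = 15.41 / 5.838 = 2.64 g/cm^3

2.64


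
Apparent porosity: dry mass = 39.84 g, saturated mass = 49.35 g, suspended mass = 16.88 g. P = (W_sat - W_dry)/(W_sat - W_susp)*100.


P = (49.35 - 39.84) / (49.35 - 16.88) * 100 = 9.51 / 32.47 * 100 = 29.3%

29.3


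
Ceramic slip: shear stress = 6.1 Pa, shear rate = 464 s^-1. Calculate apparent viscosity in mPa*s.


eta = tau/gamma * 1000 = 6.1/464 * 1000 = 13.1 mPa*s

13.1


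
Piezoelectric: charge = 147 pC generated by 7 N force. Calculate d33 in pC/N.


d33 = 147 / 7 = 21.0 pC/N

21.0


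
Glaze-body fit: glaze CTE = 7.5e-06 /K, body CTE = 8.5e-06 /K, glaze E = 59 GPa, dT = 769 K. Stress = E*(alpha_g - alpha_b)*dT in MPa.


Stress = 59*1000*(7.5e-06 - 8.5e-06)*769 = -45.4 MPa

-45.4


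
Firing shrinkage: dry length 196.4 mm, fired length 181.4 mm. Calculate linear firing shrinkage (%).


FS = (196.4 - 181.4) / 196.4 * 100 = 7.64%

7.64


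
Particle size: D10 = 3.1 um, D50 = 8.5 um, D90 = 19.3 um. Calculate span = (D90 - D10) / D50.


Span = (19.3 - 3.1) / 8.5 = 16.2 / 8.5 = 1.906

1.906


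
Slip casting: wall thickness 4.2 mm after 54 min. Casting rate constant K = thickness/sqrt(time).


K = 4.2 / sqrt(54) = 4.2 / 7.3485 = 0.572 mm/min^0.5

0.572


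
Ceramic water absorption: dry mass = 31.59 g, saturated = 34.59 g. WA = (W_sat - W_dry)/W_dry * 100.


WA = (34.59 - 31.59) / 31.59 * 100 = 9.5%

9.5


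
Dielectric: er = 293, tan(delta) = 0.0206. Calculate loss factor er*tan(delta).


Loss = 293 * 0.0206 = 6.036

6.036


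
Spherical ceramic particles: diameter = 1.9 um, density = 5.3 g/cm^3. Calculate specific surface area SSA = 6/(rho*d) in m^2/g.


SSA = 6 / (5.3 * 1.9) = 0.596 m^2/g

0.596


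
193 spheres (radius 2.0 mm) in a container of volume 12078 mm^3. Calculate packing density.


V_sphere = 4/3*pi*2.0^3 = 33.5103 mm^3
Total V = 193*33.5103 = 6467.4879 mm^3
PD = 6467.4879 / 12078 = 0.535

0.535


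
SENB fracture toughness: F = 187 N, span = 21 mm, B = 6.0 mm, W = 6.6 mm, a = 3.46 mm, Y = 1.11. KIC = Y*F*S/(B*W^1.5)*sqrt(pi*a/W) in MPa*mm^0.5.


KIC = 1.11*187*21/(6.0*6.6^1.5)*sqrt(pi*3.46/6.6) = 54.99

54.99


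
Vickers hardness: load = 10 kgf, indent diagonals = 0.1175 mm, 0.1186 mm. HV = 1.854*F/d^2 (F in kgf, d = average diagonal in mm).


d_avg = (0.1175+0.1186)/2 = 0.11805 mm
HV = 1.854*10/0.11805^2 = 1330

1330


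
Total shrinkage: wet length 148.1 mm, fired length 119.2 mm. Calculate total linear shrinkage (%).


TS = (148.1 - 119.2) / 148.1 * 100 = 19.51%

19.51


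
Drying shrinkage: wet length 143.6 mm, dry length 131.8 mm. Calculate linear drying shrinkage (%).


DS = (143.6 - 131.8) / 143.6 * 100 = 8.22%

8.22


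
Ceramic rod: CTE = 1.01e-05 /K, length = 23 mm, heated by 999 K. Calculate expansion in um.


dL = 1.01e-05 * 23 * 999 * 1000 = 232.068 um

232.068


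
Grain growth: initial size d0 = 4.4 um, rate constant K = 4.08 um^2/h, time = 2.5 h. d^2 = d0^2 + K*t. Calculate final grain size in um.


d^2 = 4.4^2 + 4.08*2.5 = 29.56
d = sqrt(29.56) = 5.44 um

5.44


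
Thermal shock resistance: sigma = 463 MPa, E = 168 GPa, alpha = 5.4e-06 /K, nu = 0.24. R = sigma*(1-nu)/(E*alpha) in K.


R = 463*(1-0.24)/(168*1000*5.4e-06) = 388 K

388


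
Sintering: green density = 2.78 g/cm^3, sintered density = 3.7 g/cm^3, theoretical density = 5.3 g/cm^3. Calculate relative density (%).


Relative = 3.7 / 5.3 * 100 = 69.8%

69.8


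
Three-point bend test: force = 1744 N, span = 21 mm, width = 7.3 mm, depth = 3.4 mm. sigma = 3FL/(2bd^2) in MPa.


sigma = 3*1744*21/(2*7.3*3.4^2) = 651.0 MPa

651.0


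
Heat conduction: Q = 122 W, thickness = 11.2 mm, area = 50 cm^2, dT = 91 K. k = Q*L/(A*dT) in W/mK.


k = 122*11.2/1000/(50/10000*91) = 3.0 W/mK

3.0


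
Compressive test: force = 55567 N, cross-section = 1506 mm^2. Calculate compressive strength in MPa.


CS = 55567 / 1506 = 36.9 MPa

36.9
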